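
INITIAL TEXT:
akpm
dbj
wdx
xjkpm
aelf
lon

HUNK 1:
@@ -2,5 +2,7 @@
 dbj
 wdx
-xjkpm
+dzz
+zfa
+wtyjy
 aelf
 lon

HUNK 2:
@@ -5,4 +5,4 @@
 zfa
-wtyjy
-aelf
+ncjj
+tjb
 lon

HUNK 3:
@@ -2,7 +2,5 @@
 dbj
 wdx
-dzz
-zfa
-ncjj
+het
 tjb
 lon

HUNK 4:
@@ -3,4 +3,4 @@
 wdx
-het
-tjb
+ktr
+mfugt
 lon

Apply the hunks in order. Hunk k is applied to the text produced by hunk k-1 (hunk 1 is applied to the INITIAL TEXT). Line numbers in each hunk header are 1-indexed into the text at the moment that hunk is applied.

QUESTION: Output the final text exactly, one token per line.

Hunk 1: at line 2 remove [xjkpm] add [dzz,zfa,wtyjy] -> 8 lines: akpm dbj wdx dzz zfa wtyjy aelf lon
Hunk 2: at line 5 remove [wtyjy,aelf] add [ncjj,tjb] -> 8 lines: akpm dbj wdx dzz zfa ncjj tjb lon
Hunk 3: at line 2 remove [dzz,zfa,ncjj] add [het] -> 6 lines: akpm dbj wdx het tjb lon
Hunk 4: at line 3 remove [het,tjb] add [ktr,mfugt] -> 6 lines: akpm dbj wdx ktr mfugt lon

Answer: akpm
dbj
wdx
ktr
mfugt
lon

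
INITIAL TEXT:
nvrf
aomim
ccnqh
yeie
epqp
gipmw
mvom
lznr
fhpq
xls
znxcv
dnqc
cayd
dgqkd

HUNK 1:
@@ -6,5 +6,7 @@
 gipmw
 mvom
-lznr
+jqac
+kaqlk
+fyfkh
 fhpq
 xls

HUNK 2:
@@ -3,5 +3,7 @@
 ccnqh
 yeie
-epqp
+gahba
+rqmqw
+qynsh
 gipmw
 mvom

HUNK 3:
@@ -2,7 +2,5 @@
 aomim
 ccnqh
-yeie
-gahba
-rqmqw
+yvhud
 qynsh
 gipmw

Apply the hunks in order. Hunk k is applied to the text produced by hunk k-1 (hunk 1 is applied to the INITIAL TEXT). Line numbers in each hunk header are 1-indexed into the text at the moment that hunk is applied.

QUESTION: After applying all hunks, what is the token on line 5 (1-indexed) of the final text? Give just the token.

Answer: qynsh

Derivation:
Hunk 1: at line 6 remove [lznr] add [jqac,kaqlk,fyfkh] -> 16 lines: nvrf aomim ccnqh yeie epqp gipmw mvom jqac kaqlk fyfkh fhpq xls znxcv dnqc cayd dgqkd
Hunk 2: at line 3 remove [epqp] add [gahba,rqmqw,qynsh] -> 18 lines: nvrf aomim ccnqh yeie gahba rqmqw qynsh gipmw mvom jqac kaqlk fyfkh fhpq xls znxcv dnqc cayd dgqkd
Hunk 3: at line 2 remove [yeie,gahba,rqmqw] add [yvhud] -> 16 lines: nvrf aomim ccnqh yvhud qynsh gipmw mvom jqac kaqlk fyfkh fhpq xls znxcv dnqc cayd dgqkd
Final line 5: qynsh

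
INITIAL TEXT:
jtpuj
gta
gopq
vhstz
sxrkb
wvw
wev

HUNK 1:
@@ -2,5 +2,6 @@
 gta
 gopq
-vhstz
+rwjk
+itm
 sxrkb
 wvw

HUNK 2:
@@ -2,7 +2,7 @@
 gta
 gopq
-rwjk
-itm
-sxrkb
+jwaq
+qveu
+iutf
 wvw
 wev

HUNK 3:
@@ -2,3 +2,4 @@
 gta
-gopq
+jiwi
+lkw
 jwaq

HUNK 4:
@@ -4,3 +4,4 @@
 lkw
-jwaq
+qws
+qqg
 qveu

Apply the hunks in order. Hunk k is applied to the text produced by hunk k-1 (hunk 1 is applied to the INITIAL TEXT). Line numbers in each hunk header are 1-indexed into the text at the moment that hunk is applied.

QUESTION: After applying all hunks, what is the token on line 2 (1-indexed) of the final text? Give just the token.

Answer: gta

Derivation:
Hunk 1: at line 2 remove [vhstz] add [rwjk,itm] -> 8 lines: jtpuj gta gopq rwjk itm sxrkb wvw wev
Hunk 2: at line 2 remove [rwjk,itm,sxrkb] add [jwaq,qveu,iutf] -> 8 lines: jtpuj gta gopq jwaq qveu iutf wvw wev
Hunk 3: at line 2 remove [gopq] add [jiwi,lkw] -> 9 lines: jtpuj gta jiwi lkw jwaq qveu iutf wvw wev
Hunk 4: at line 4 remove [jwaq] add [qws,qqg] -> 10 lines: jtpuj gta jiwi lkw qws qqg qveu iutf wvw wev
Final line 2: gta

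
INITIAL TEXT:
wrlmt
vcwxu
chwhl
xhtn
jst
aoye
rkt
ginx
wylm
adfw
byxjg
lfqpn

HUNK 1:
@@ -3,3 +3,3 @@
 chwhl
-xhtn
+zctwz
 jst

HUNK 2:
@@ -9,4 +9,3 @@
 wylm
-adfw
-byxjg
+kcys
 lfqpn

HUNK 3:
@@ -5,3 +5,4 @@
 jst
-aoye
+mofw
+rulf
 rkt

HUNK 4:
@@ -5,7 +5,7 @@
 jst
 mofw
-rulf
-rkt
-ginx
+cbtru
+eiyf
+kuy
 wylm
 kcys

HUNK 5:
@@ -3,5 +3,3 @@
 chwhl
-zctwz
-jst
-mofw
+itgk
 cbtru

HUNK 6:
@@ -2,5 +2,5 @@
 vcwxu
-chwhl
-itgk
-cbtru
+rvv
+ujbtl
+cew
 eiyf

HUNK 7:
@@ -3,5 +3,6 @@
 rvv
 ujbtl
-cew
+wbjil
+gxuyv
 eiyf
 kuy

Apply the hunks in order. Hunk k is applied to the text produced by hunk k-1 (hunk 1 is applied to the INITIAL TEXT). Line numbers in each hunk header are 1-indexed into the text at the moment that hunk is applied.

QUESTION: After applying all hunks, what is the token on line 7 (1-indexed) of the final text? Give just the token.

Hunk 1: at line 3 remove [xhtn] add [zctwz] -> 12 lines: wrlmt vcwxu chwhl zctwz jst aoye rkt ginx wylm adfw byxjg lfqpn
Hunk 2: at line 9 remove [adfw,byxjg] add [kcys] -> 11 lines: wrlmt vcwxu chwhl zctwz jst aoye rkt ginx wylm kcys lfqpn
Hunk 3: at line 5 remove [aoye] add [mofw,rulf] -> 12 lines: wrlmt vcwxu chwhl zctwz jst mofw rulf rkt ginx wylm kcys lfqpn
Hunk 4: at line 5 remove [rulf,rkt,ginx] add [cbtru,eiyf,kuy] -> 12 lines: wrlmt vcwxu chwhl zctwz jst mofw cbtru eiyf kuy wylm kcys lfqpn
Hunk 5: at line 3 remove [zctwz,jst,mofw] add [itgk] -> 10 lines: wrlmt vcwxu chwhl itgk cbtru eiyf kuy wylm kcys lfqpn
Hunk 6: at line 2 remove [chwhl,itgk,cbtru] add [rvv,ujbtl,cew] -> 10 lines: wrlmt vcwxu rvv ujbtl cew eiyf kuy wylm kcys lfqpn
Hunk 7: at line 3 remove [cew] add [wbjil,gxuyv] -> 11 lines: wrlmt vcwxu rvv ujbtl wbjil gxuyv eiyf kuy wylm kcys lfqpn
Final line 7: eiyf

Answer: eiyf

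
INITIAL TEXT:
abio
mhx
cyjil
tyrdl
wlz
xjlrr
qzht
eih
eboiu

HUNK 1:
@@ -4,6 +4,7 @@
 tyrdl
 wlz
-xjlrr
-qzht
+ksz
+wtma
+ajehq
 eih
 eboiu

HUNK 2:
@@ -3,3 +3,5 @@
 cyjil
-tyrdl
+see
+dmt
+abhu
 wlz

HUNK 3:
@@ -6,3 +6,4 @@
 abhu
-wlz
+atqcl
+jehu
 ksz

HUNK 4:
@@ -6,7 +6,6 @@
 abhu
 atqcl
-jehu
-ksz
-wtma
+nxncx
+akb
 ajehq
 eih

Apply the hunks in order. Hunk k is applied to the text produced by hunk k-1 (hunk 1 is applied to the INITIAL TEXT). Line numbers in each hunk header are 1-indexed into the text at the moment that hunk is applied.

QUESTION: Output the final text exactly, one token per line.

Answer: abio
mhx
cyjil
see
dmt
abhu
atqcl
nxncx
akb
ajehq
eih
eboiu

Derivation:
Hunk 1: at line 4 remove [xjlrr,qzht] add [ksz,wtma,ajehq] -> 10 lines: abio mhx cyjil tyrdl wlz ksz wtma ajehq eih eboiu
Hunk 2: at line 3 remove [tyrdl] add [see,dmt,abhu] -> 12 lines: abio mhx cyjil see dmt abhu wlz ksz wtma ajehq eih eboiu
Hunk 3: at line 6 remove [wlz] add [atqcl,jehu] -> 13 lines: abio mhx cyjil see dmt abhu atqcl jehu ksz wtma ajehq eih eboiu
Hunk 4: at line 6 remove [jehu,ksz,wtma] add [nxncx,akb] -> 12 lines: abio mhx cyjil see dmt abhu atqcl nxncx akb ajehq eih eboiu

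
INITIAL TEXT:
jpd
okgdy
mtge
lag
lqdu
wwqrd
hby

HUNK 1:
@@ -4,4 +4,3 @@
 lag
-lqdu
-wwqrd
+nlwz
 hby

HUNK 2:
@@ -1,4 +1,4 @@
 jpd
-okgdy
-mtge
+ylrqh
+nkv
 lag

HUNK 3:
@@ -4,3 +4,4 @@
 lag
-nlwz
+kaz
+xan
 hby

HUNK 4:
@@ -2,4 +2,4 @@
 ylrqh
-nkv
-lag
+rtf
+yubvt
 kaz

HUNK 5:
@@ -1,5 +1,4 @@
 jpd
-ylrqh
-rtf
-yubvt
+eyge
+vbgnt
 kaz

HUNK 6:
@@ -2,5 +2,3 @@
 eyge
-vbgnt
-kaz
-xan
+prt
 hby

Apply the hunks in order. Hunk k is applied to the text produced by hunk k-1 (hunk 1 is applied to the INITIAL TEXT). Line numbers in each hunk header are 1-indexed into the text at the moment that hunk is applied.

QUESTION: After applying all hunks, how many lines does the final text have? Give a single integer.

Answer: 4

Derivation:
Hunk 1: at line 4 remove [lqdu,wwqrd] add [nlwz] -> 6 lines: jpd okgdy mtge lag nlwz hby
Hunk 2: at line 1 remove [okgdy,mtge] add [ylrqh,nkv] -> 6 lines: jpd ylrqh nkv lag nlwz hby
Hunk 3: at line 4 remove [nlwz] add [kaz,xan] -> 7 lines: jpd ylrqh nkv lag kaz xan hby
Hunk 4: at line 2 remove [nkv,lag] add [rtf,yubvt] -> 7 lines: jpd ylrqh rtf yubvt kaz xan hby
Hunk 5: at line 1 remove [ylrqh,rtf,yubvt] add [eyge,vbgnt] -> 6 lines: jpd eyge vbgnt kaz xan hby
Hunk 6: at line 2 remove [vbgnt,kaz,xan] add [prt] -> 4 lines: jpd eyge prt hby
Final line count: 4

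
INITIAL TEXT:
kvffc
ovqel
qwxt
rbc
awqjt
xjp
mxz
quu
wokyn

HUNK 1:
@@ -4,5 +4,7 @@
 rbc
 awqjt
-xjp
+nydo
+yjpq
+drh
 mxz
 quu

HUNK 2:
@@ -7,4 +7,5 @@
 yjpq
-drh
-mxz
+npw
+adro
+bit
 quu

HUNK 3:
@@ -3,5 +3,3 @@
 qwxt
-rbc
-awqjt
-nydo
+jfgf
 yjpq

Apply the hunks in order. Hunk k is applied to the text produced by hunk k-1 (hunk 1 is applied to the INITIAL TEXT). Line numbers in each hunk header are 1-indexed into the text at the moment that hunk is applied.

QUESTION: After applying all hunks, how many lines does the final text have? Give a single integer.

Hunk 1: at line 4 remove [xjp] add [nydo,yjpq,drh] -> 11 lines: kvffc ovqel qwxt rbc awqjt nydo yjpq drh mxz quu wokyn
Hunk 2: at line 7 remove [drh,mxz] add [npw,adro,bit] -> 12 lines: kvffc ovqel qwxt rbc awqjt nydo yjpq npw adro bit quu wokyn
Hunk 3: at line 3 remove [rbc,awqjt,nydo] add [jfgf] -> 10 lines: kvffc ovqel qwxt jfgf yjpq npw adro bit quu wokyn
Final line count: 10

Answer: 10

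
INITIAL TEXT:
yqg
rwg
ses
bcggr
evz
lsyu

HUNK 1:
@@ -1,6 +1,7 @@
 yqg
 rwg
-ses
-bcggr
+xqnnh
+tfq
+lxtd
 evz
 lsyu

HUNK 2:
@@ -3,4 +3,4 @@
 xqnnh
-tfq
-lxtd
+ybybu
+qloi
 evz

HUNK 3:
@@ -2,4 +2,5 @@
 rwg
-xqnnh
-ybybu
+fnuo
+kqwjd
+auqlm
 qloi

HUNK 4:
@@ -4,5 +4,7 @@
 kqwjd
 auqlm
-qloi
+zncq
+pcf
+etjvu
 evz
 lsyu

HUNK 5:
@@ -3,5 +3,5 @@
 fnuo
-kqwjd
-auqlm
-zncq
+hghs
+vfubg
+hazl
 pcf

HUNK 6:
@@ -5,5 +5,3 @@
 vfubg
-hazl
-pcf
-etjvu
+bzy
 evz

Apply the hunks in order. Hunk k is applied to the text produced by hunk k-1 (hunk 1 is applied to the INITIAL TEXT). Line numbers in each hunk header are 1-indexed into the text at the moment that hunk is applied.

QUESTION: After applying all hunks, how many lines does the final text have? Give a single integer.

Hunk 1: at line 1 remove [ses,bcggr] add [xqnnh,tfq,lxtd] -> 7 lines: yqg rwg xqnnh tfq lxtd evz lsyu
Hunk 2: at line 3 remove [tfq,lxtd] add [ybybu,qloi] -> 7 lines: yqg rwg xqnnh ybybu qloi evz lsyu
Hunk 3: at line 2 remove [xqnnh,ybybu] add [fnuo,kqwjd,auqlm] -> 8 lines: yqg rwg fnuo kqwjd auqlm qloi evz lsyu
Hunk 4: at line 4 remove [qloi] add [zncq,pcf,etjvu] -> 10 lines: yqg rwg fnuo kqwjd auqlm zncq pcf etjvu evz lsyu
Hunk 5: at line 3 remove [kqwjd,auqlm,zncq] add [hghs,vfubg,hazl] -> 10 lines: yqg rwg fnuo hghs vfubg hazl pcf etjvu evz lsyu
Hunk 6: at line 5 remove [hazl,pcf,etjvu] add [bzy] -> 8 lines: yqg rwg fnuo hghs vfubg bzy evz lsyu
Final line count: 8

Answer: 8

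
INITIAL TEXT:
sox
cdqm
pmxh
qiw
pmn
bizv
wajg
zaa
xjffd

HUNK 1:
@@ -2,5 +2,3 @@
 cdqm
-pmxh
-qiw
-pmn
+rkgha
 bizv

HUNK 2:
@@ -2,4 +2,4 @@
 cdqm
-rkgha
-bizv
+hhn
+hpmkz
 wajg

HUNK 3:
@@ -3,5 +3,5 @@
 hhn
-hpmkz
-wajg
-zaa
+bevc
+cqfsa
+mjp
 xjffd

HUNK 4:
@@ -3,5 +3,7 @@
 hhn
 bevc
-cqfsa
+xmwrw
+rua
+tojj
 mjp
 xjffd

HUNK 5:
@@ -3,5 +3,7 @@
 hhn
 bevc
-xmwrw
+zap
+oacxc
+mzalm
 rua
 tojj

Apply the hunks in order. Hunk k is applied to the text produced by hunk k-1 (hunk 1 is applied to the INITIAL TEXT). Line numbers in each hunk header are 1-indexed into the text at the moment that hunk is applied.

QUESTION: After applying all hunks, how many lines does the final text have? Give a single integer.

Answer: 11

Derivation:
Hunk 1: at line 2 remove [pmxh,qiw,pmn] add [rkgha] -> 7 lines: sox cdqm rkgha bizv wajg zaa xjffd
Hunk 2: at line 2 remove [rkgha,bizv] add [hhn,hpmkz] -> 7 lines: sox cdqm hhn hpmkz wajg zaa xjffd
Hunk 3: at line 3 remove [hpmkz,wajg,zaa] add [bevc,cqfsa,mjp] -> 7 lines: sox cdqm hhn bevc cqfsa mjp xjffd
Hunk 4: at line 3 remove [cqfsa] add [xmwrw,rua,tojj] -> 9 lines: sox cdqm hhn bevc xmwrw rua tojj mjp xjffd
Hunk 5: at line 3 remove [xmwrw] add [zap,oacxc,mzalm] -> 11 lines: sox cdqm hhn bevc zap oacxc mzalm rua tojj mjp xjffd
Final line count: 11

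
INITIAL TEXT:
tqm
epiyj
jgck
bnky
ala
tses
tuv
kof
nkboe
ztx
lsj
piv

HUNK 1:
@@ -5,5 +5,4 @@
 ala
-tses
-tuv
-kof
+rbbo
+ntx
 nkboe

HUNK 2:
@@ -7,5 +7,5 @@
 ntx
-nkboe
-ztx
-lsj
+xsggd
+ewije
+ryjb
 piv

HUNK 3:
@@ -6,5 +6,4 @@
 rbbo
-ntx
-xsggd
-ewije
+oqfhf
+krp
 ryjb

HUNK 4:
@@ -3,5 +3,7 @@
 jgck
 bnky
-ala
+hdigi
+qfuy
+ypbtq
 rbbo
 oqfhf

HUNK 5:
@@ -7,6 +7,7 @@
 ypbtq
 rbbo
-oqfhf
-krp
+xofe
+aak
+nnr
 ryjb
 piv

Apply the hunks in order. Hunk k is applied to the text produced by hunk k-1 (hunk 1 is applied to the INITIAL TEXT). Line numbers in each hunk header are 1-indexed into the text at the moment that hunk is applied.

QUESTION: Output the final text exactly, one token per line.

Hunk 1: at line 5 remove [tses,tuv,kof] add [rbbo,ntx] -> 11 lines: tqm epiyj jgck bnky ala rbbo ntx nkboe ztx lsj piv
Hunk 2: at line 7 remove [nkboe,ztx,lsj] add [xsggd,ewije,ryjb] -> 11 lines: tqm epiyj jgck bnky ala rbbo ntx xsggd ewije ryjb piv
Hunk 3: at line 6 remove [ntx,xsggd,ewije] add [oqfhf,krp] -> 10 lines: tqm epiyj jgck bnky ala rbbo oqfhf krp ryjb piv
Hunk 4: at line 3 remove [ala] add [hdigi,qfuy,ypbtq] -> 12 lines: tqm epiyj jgck bnky hdigi qfuy ypbtq rbbo oqfhf krp ryjb piv
Hunk 5: at line 7 remove [oqfhf,krp] add [xofe,aak,nnr] -> 13 lines: tqm epiyj jgck bnky hdigi qfuy ypbtq rbbo xofe aak nnr ryjb piv

Answer: tqm
epiyj
jgck
bnky
hdigi
qfuy
ypbtq
rbbo
xofe
aak
nnr
ryjb
piv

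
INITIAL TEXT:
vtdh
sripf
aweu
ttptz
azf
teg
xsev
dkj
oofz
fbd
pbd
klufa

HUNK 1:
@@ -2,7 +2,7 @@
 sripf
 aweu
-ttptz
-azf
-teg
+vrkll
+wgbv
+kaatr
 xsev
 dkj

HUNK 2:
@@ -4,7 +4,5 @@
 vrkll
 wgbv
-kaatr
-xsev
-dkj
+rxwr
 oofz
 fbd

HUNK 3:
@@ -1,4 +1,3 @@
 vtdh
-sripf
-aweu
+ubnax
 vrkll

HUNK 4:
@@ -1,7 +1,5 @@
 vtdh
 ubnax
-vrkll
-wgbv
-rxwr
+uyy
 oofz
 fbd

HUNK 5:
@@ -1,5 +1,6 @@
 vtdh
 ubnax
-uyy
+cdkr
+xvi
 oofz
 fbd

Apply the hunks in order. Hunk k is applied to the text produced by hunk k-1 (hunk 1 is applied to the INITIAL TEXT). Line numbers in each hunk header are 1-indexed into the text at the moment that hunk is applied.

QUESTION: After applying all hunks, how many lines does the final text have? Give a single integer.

Answer: 8

Derivation:
Hunk 1: at line 2 remove [ttptz,azf,teg] add [vrkll,wgbv,kaatr] -> 12 lines: vtdh sripf aweu vrkll wgbv kaatr xsev dkj oofz fbd pbd klufa
Hunk 2: at line 4 remove [kaatr,xsev,dkj] add [rxwr] -> 10 lines: vtdh sripf aweu vrkll wgbv rxwr oofz fbd pbd klufa
Hunk 3: at line 1 remove [sripf,aweu] add [ubnax] -> 9 lines: vtdh ubnax vrkll wgbv rxwr oofz fbd pbd klufa
Hunk 4: at line 1 remove [vrkll,wgbv,rxwr] add [uyy] -> 7 lines: vtdh ubnax uyy oofz fbd pbd klufa
Hunk 5: at line 1 remove [uyy] add [cdkr,xvi] -> 8 lines: vtdh ubnax cdkr xvi oofz fbd pbd klufa
Final line count: 8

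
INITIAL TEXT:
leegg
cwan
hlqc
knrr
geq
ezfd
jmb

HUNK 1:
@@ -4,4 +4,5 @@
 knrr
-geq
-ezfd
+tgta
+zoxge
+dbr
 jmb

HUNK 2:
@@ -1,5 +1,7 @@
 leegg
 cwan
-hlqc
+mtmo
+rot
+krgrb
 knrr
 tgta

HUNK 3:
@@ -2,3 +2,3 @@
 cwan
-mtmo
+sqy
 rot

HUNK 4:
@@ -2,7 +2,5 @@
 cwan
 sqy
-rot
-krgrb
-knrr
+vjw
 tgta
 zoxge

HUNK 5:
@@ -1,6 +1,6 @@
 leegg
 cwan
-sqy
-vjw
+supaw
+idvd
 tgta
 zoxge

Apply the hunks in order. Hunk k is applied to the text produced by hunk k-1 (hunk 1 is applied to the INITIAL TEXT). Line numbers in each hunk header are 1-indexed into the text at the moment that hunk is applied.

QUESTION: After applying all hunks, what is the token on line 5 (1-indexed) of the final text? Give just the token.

Answer: tgta

Derivation:
Hunk 1: at line 4 remove [geq,ezfd] add [tgta,zoxge,dbr] -> 8 lines: leegg cwan hlqc knrr tgta zoxge dbr jmb
Hunk 2: at line 1 remove [hlqc] add [mtmo,rot,krgrb] -> 10 lines: leegg cwan mtmo rot krgrb knrr tgta zoxge dbr jmb
Hunk 3: at line 2 remove [mtmo] add [sqy] -> 10 lines: leegg cwan sqy rot krgrb knrr tgta zoxge dbr jmb
Hunk 4: at line 2 remove [rot,krgrb,knrr] add [vjw] -> 8 lines: leegg cwan sqy vjw tgta zoxge dbr jmb
Hunk 5: at line 1 remove [sqy,vjw] add [supaw,idvd] -> 8 lines: leegg cwan supaw idvd tgta zoxge dbr jmb
Final line 5: tgta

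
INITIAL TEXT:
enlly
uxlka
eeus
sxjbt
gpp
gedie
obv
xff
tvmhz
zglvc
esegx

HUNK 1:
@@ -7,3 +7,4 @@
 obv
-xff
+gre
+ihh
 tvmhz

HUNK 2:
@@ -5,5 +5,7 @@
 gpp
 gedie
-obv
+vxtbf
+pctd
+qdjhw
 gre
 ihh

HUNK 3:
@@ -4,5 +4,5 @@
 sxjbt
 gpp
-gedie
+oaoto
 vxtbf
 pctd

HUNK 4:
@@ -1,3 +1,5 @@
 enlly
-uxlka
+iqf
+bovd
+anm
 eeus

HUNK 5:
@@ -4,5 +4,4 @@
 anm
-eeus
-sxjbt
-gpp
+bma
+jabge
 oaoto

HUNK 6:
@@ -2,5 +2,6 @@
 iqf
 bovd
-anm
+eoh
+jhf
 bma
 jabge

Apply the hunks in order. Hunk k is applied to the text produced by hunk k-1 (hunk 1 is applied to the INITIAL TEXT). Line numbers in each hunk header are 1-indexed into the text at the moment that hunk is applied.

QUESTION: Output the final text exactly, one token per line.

Answer: enlly
iqf
bovd
eoh
jhf
bma
jabge
oaoto
vxtbf
pctd
qdjhw
gre
ihh
tvmhz
zglvc
esegx

Derivation:
Hunk 1: at line 7 remove [xff] add [gre,ihh] -> 12 lines: enlly uxlka eeus sxjbt gpp gedie obv gre ihh tvmhz zglvc esegx
Hunk 2: at line 5 remove [obv] add [vxtbf,pctd,qdjhw] -> 14 lines: enlly uxlka eeus sxjbt gpp gedie vxtbf pctd qdjhw gre ihh tvmhz zglvc esegx
Hunk 3: at line 4 remove [gedie] add [oaoto] -> 14 lines: enlly uxlka eeus sxjbt gpp oaoto vxtbf pctd qdjhw gre ihh tvmhz zglvc esegx
Hunk 4: at line 1 remove [uxlka] add [iqf,bovd,anm] -> 16 lines: enlly iqf bovd anm eeus sxjbt gpp oaoto vxtbf pctd qdjhw gre ihh tvmhz zglvc esegx
Hunk 5: at line 4 remove [eeus,sxjbt,gpp] add [bma,jabge] -> 15 lines: enlly iqf bovd anm bma jabge oaoto vxtbf pctd qdjhw gre ihh tvmhz zglvc esegx
Hunk 6: at line 2 remove [anm] add [eoh,jhf] -> 16 lines: enlly iqf bovd eoh jhf bma jabge oaoto vxtbf pctd qdjhw gre ihh tvmhz zglvc esegx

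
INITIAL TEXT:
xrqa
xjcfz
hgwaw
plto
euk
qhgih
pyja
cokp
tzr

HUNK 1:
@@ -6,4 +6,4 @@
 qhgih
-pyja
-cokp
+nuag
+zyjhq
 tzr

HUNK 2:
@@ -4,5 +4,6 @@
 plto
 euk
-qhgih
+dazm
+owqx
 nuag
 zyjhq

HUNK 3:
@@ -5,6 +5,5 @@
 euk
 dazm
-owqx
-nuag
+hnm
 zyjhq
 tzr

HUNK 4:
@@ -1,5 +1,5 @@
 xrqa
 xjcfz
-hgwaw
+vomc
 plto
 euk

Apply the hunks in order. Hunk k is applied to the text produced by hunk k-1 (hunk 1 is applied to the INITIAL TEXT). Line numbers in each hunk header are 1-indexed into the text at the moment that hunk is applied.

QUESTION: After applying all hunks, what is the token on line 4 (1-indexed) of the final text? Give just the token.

Hunk 1: at line 6 remove [pyja,cokp] add [nuag,zyjhq] -> 9 lines: xrqa xjcfz hgwaw plto euk qhgih nuag zyjhq tzr
Hunk 2: at line 4 remove [qhgih] add [dazm,owqx] -> 10 lines: xrqa xjcfz hgwaw plto euk dazm owqx nuag zyjhq tzr
Hunk 3: at line 5 remove [owqx,nuag] add [hnm] -> 9 lines: xrqa xjcfz hgwaw plto euk dazm hnm zyjhq tzr
Hunk 4: at line 1 remove [hgwaw] add [vomc] -> 9 lines: xrqa xjcfz vomc plto euk dazm hnm zyjhq tzr
Final line 4: plto

Answer: plto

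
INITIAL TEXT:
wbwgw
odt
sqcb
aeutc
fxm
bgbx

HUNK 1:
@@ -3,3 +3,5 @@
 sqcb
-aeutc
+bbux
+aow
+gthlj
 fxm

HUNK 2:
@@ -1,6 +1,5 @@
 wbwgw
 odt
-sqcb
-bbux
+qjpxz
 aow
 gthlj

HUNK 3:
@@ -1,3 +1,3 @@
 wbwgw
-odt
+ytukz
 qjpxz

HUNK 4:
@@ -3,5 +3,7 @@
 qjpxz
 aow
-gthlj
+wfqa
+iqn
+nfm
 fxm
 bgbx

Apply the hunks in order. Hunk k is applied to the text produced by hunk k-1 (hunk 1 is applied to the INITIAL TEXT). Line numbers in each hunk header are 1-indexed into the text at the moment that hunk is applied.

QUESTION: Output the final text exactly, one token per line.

Answer: wbwgw
ytukz
qjpxz
aow
wfqa
iqn
nfm
fxm
bgbx

Derivation:
Hunk 1: at line 3 remove [aeutc] add [bbux,aow,gthlj] -> 8 lines: wbwgw odt sqcb bbux aow gthlj fxm bgbx
Hunk 2: at line 1 remove [sqcb,bbux] add [qjpxz] -> 7 lines: wbwgw odt qjpxz aow gthlj fxm bgbx
Hunk 3: at line 1 remove [odt] add [ytukz] -> 7 lines: wbwgw ytukz qjpxz aow gthlj fxm bgbx
Hunk 4: at line 3 remove [gthlj] add [wfqa,iqn,nfm] -> 9 lines: wbwgw ytukz qjpxz aow wfqa iqn nfm fxm bgbx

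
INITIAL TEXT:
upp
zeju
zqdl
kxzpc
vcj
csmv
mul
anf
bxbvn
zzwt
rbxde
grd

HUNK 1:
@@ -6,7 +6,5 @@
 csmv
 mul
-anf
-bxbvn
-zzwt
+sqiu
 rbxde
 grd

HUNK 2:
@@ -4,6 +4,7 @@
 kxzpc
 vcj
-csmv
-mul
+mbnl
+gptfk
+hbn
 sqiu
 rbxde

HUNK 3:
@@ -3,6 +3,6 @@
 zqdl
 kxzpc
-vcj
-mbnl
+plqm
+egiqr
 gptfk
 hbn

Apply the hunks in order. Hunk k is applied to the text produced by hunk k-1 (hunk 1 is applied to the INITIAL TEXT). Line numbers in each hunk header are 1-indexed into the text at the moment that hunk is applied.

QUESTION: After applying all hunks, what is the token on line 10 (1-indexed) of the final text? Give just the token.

Answer: rbxde

Derivation:
Hunk 1: at line 6 remove [anf,bxbvn,zzwt] add [sqiu] -> 10 lines: upp zeju zqdl kxzpc vcj csmv mul sqiu rbxde grd
Hunk 2: at line 4 remove [csmv,mul] add [mbnl,gptfk,hbn] -> 11 lines: upp zeju zqdl kxzpc vcj mbnl gptfk hbn sqiu rbxde grd
Hunk 3: at line 3 remove [vcj,mbnl] add [plqm,egiqr] -> 11 lines: upp zeju zqdl kxzpc plqm egiqr gptfk hbn sqiu rbxde grd
Final line 10: rbxde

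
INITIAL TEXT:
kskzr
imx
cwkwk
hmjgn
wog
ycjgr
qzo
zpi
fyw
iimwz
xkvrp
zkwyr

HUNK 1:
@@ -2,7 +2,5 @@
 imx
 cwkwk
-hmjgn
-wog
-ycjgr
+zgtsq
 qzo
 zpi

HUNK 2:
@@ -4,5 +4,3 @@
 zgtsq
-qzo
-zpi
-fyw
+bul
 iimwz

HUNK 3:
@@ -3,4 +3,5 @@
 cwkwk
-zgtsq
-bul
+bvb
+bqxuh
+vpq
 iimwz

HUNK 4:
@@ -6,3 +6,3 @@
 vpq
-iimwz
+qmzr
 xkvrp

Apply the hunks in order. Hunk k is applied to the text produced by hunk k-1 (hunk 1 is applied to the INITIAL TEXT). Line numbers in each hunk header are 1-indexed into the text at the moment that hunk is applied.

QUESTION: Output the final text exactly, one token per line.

Answer: kskzr
imx
cwkwk
bvb
bqxuh
vpq
qmzr
xkvrp
zkwyr

Derivation:
Hunk 1: at line 2 remove [hmjgn,wog,ycjgr] add [zgtsq] -> 10 lines: kskzr imx cwkwk zgtsq qzo zpi fyw iimwz xkvrp zkwyr
Hunk 2: at line 4 remove [qzo,zpi,fyw] add [bul] -> 8 lines: kskzr imx cwkwk zgtsq bul iimwz xkvrp zkwyr
Hunk 3: at line 3 remove [zgtsq,bul] add [bvb,bqxuh,vpq] -> 9 lines: kskzr imx cwkwk bvb bqxuh vpq iimwz xkvrp zkwyr
Hunk 4: at line 6 remove [iimwz] add [qmzr] -> 9 lines: kskzr imx cwkwk bvb bqxuh vpq qmzr xkvrp zkwyr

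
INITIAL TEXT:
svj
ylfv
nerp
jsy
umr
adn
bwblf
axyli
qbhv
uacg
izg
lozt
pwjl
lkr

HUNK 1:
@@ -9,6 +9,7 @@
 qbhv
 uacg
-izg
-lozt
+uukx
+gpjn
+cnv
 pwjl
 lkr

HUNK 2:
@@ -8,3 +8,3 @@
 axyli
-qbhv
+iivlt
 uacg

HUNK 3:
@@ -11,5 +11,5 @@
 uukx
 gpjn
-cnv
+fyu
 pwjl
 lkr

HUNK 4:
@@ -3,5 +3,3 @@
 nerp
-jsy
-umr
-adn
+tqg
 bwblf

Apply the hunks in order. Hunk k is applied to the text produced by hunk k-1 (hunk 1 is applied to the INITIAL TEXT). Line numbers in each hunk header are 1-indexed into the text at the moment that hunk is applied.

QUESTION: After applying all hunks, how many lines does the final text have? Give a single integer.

Hunk 1: at line 9 remove [izg,lozt] add [uukx,gpjn,cnv] -> 15 lines: svj ylfv nerp jsy umr adn bwblf axyli qbhv uacg uukx gpjn cnv pwjl lkr
Hunk 2: at line 8 remove [qbhv] add [iivlt] -> 15 lines: svj ylfv nerp jsy umr adn bwblf axyli iivlt uacg uukx gpjn cnv pwjl lkr
Hunk 3: at line 11 remove [cnv] add [fyu] -> 15 lines: svj ylfv nerp jsy umr adn bwblf axyli iivlt uacg uukx gpjn fyu pwjl lkr
Hunk 4: at line 3 remove [jsy,umr,adn] add [tqg] -> 13 lines: svj ylfv nerp tqg bwblf axyli iivlt uacg uukx gpjn fyu pwjl lkr
Final line count: 13

Answer: 13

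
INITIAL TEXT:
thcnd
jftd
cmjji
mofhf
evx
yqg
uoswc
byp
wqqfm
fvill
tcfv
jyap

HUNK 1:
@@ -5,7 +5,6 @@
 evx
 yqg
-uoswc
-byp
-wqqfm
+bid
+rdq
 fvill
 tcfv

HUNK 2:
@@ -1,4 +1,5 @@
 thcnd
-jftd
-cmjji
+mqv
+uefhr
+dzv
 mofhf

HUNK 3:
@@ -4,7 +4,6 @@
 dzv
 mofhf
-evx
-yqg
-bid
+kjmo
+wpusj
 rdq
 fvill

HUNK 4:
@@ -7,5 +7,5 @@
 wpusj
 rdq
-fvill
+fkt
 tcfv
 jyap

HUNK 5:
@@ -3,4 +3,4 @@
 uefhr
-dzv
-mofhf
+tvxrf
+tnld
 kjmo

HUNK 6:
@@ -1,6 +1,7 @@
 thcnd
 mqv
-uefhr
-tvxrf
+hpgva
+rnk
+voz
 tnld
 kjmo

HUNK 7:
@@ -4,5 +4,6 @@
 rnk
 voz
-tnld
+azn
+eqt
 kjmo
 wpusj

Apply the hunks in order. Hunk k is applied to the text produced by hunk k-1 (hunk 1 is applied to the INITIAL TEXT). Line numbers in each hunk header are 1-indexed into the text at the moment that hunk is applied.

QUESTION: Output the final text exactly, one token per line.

Answer: thcnd
mqv
hpgva
rnk
voz
azn
eqt
kjmo
wpusj
rdq
fkt
tcfv
jyap

Derivation:
Hunk 1: at line 5 remove [uoswc,byp,wqqfm] add [bid,rdq] -> 11 lines: thcnd jftd cmjji mofhf evx yqg bid rdq fvill tcfv jyap
Hunk 2: at line 1 remove [jftd,cmjji] add [mqv,uefhr,dzv] -> 12 lines: thcnd mqv uefhr dzv mofhf evx yqg bid rdq fvill tcfv jyap
Hunk 3: at line 4 remove [evx,yqg,bid] add [kjmo,wpusj] -> 11 lines: thcnd mqv uefhr dzv mofhf kjmo wpusj rdq fvill tcfv jyap
Hunk 4: at line 7 remove [fvill] add [fkt] -> 11 lines: thcnd mqv uefhr dzv mofhf kjmo wpusj rdq fkt tcfv jyap
Hunk 5: at line 3 remove [dzv,mofhf] add [tvxrf,tnld] -> 11 lines: thcnd mqv uefhr tvxrf tnld kjmo wpusj rdq fkt tcfv jyap
Hunk 6: at line 1 remove [uefhr,tvxrf] add [hpgva,rnk,voz] -> 12 lines: thcnd mqv hpgva rnk voz tnld kjmo wpusj rdq fkt tcfv jyap
Hunk 7: at line 4 remove [tnld] add [azn,eqt] -> 13 lines: thcnd mqv hpgva rnk voz azn eqt kjmo wpusj rdq fkt tcfv jyap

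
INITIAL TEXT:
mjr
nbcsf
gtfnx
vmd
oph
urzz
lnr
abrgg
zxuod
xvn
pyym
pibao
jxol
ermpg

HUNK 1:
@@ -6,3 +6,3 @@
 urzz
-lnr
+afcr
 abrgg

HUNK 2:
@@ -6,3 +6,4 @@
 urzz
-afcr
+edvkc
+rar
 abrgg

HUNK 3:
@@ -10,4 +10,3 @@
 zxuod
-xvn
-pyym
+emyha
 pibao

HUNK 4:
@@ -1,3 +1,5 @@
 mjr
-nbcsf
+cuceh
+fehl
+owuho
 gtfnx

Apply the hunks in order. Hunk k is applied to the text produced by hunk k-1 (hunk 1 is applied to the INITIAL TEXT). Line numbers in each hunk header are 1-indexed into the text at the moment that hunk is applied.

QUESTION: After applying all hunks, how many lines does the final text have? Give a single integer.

Hunk 1: at line 6 remove [lnr] add [afcr] -> 14 lines: mjr nbcsf gtfnx vmd oph urzz afcr abrgg zxuod xvn pyym pibao jxol ermpg
Hunk 2: at line 6 remove [afcr] add [edvkc,rar] -> 15 lines: mjr nbcsf gtfnx vmd oph urzz edvkc rar abrgg zxuod xvn pyym pibao jxol ermpg
Hunk 3: at line 10 remove [xvn,pyym] add [emyha] -> 14 lines: mjr nbcsf gtfnx vmd oph urzz edvkc rar abrgg zxuod emyha pibao jxol ermpg
Hunk 4: at line 1 remove [nbcsf] add [cuceh,fehl,owuho] -> 16 lines: mjr cuceh fehl owuho gtfnx vmd oph urzz edvkc rar abrgg zxuod emyha pibao jxol ermpg
Final line count: 16

Answer: 16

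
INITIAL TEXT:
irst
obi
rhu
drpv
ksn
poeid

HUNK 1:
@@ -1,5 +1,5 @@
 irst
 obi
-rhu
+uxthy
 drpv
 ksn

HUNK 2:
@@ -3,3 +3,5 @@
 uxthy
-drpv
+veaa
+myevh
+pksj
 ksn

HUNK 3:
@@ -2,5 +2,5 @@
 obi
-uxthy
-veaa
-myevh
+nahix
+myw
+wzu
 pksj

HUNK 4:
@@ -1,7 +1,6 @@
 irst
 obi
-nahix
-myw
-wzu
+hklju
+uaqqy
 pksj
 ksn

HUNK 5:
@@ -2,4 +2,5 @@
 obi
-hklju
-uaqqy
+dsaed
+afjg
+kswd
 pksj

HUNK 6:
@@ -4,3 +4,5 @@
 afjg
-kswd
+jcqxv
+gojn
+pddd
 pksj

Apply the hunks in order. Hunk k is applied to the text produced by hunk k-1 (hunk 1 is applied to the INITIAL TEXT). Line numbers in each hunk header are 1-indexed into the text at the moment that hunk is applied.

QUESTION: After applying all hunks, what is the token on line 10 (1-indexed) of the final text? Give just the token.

Hunk 1: at line 1 remove [rhu] add [uxthy] -> 6 lines: irst obi uxthy drpv ksn poeid
Hunk 2: at line 3 remove [drpv] add [veaa,myevh,pksj] -> 8 lines: irst obi uxthy veaa myevh pksj ksn poeid
Hunk 3: at line 2 remove [uxthy,veaa,myevh] add [nahix,myw,wzu] -> 8 lines: irst obi nahix myw wzu pksj ksn poeid
Hunk 4: at line 1 remove [nahix,myw,wzu] add [hklju,uaqqy] -> 7 lines: irst obi hklju uaqqy pksj ksn poeid
Hunk 5: at line 2 remove [hklju,uaqqy] add [dsaed,afjg,kswd] -> 8 lines: irst obi dsaed afjg kswd pksj ksn poeid
Hunk 6: at line 4 remove [kswd] add [jcqxv,gojn,pddd] -> 10 lines: irst obi dsaed afjg jcqxv gojn pddd pksj ksn poeid
Final line 10: poeid

Answer: poeid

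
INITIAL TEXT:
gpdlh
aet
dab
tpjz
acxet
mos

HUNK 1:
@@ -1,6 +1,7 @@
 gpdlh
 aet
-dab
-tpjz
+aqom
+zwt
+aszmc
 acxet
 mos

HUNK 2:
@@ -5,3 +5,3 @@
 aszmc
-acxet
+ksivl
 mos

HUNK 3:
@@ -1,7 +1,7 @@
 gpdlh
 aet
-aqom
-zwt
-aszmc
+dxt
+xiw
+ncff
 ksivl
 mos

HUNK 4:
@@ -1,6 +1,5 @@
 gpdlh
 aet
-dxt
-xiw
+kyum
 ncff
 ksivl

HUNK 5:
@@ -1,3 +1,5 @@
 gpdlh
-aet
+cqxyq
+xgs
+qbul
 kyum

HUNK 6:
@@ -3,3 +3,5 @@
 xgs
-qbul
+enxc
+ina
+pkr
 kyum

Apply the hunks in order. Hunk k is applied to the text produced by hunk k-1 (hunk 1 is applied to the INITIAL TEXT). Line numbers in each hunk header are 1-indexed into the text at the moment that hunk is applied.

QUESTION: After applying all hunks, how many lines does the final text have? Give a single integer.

Hunk 1: at line 1 remove [dab,tpjz] add [aqom,zwt,aszmc] -> 7 lines: gpdlh aet aqom zwt aszmc acxet mos
Hunk 2: at line 5 remove [acxet] add [ksivl] -> 7 lines: gpdlh aet aqom zwt aszmc ksivl mos
Hunk 3: at line 1 remove [aqom,zwt,aszmc] add [dxt,xiw,ncff] -> 7 lines: gpdlh aet dxt xiw ncff ksivl mos
Hunk 4: at line 1 remove [dxt,xiw] add [kyum] -> 6 lines: gpdlh aet kyum ncff ksivl mos
Hunk 5: at line 1 remove [aet] add [cqxyq,xgs,qbul] -> 8 lines: gpdlh cqxyq xgs qbul kyum ncff ksivl mos
Hunk 6: at line 3 remove [qbul] add [enxc,ina,pkr] -> 10 lines: gpdlh cqxyq xgs enxc ina pkr kyum ncff ksivl mos
Final line count: 10

Answer: 10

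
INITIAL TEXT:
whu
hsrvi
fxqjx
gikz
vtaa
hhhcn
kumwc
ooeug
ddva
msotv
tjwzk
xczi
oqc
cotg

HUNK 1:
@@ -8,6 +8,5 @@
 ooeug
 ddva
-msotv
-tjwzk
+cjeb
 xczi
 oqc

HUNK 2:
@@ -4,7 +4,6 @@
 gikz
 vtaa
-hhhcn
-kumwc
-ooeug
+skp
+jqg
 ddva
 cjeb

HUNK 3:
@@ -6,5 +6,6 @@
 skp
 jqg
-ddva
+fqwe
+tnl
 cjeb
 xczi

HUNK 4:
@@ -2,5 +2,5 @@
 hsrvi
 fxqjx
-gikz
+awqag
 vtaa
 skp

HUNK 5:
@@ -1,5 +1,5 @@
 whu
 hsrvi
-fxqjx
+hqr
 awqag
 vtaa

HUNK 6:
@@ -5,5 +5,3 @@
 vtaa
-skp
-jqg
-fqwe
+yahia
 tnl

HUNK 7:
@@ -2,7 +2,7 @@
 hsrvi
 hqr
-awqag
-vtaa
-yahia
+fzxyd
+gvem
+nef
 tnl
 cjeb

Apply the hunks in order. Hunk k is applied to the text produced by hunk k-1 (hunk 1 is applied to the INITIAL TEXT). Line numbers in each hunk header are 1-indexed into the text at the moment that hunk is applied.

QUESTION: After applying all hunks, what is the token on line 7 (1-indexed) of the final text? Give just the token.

Answer: tnl

Derivation:
Hunk 1: at line 8 remove [msotv,tjwzk] add [cjeb] -> 13 lines: whu hsrvi fxqjx gikz vtaa hhhcn kumwc ooeug ddva cjeb xczi oqc cotg
Hunk 2: at line 4 remove [hhhcn,kumwc,ooeug] add [skp,jqg] -> 12 lines: whu hsrvi fxqjx gikz vtaa skp jqg ddva cjeb xczi oqc cotg
Hunk 3: at line 6 remove [ddva] add [fqwe,tnl] -> 13 lines: whu hsrvi fxqjx gikz vtaa skp jqg fqwe tnl cjeb xczi oqc cotg
Hunk 4: at line 2 remove [gikz] add [awqag] -> 13 lines: whu hsrvi fxqjx awqag vtaa skp jqg fqwe tnl cjeb xczi oqc cotg
Hunk 5: at line 1 remove [fxqjx] add [hqr] -> 13 lines: whu hsrvi hqr awqag vtaa skp jqg fqwe tnl cjeb xczi oqc cotg
Hunk 6: at line 5 remove [skp,jqg,fqwe] add [yahia] -> 11 lines: whu hsrvi hqr awqag vtaa yahia tnl cjeb xczi oqc cotg
Hunk 7: at line 2 remove [awqag,vtaa,yahia] add [fzxyd,gvem,nef] -> 11 lines: whu hsrvi hqr fzxyd gvem nef tnl cjeb xczi oqc cotg
Final line 7: tnl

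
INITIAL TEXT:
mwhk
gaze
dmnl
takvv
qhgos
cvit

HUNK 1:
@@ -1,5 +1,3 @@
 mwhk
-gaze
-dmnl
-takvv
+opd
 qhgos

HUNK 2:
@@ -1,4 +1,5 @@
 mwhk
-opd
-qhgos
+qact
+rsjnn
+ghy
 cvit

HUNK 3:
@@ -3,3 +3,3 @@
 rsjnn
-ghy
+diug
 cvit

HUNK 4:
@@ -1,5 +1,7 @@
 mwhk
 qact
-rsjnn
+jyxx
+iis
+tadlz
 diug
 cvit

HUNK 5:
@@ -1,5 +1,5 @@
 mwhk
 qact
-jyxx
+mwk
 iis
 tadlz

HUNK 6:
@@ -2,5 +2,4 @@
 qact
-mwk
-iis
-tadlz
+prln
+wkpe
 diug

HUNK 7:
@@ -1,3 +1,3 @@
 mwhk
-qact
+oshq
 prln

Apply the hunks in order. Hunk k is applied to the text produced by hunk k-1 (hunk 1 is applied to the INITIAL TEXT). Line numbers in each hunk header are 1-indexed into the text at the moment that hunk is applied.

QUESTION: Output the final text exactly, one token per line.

Hunk 1: at line 1 remove [gaze,dmnl,takvv] add [opd] -> 4 lines: mwhk opd qhgos cvit
Hunk 2: at line 1 remove [opd,qhgos] add [qact,rsjnn,ghy] -> 5 lines: mwhk qact rsjnn ghy cvit
Hunk 3: at line 3 remove [ghy] add [diug] -> 5 lines: mwhk qact rsjnn diug cvit
Hunk 4: at line 1 remove [rsjnn] add [jyxx,iis,tadlz] -> 7 lines: mwhk qact jyxx iis tadlz diug cvit
Hunk 5: at line 1 remove [jyxx] add [mwk] -> 7 lines: mwhk qact mwk iis tadlz diug cvit
Hunk 6: at line 2 remove [mwk,iis,tadlz] add [prln,wkpe] -> 6 lines: mwhk qact prln wkpe diug cvit
Hunk 7: at line 1 remove [qact] add [oshq] -> 6 lines: mwhk oshq prln wkpe diug cvit

Answer: mwhk
oshq
prln
wkpe
diug
cvit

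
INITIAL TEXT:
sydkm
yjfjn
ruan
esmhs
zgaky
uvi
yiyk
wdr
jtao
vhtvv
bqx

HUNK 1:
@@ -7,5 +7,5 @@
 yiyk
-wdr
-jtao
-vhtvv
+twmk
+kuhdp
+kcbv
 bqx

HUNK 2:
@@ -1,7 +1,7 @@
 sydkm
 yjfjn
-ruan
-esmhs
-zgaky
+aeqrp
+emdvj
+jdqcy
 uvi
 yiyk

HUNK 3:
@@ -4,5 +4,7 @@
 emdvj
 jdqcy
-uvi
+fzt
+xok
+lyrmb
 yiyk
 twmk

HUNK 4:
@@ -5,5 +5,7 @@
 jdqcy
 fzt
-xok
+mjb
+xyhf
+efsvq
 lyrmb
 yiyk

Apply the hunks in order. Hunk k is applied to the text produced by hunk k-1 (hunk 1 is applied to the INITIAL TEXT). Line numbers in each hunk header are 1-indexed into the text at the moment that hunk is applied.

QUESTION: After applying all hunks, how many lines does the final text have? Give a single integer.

Hunk 1: at line 7 remove [wdr,jtao,vhtvv] add [twmk,kuhdp,kcbv] -> 11 lines: sydkm yjfjn ruan esmhs zgaky uvi yiyk twmk kuhdp kcbv bqx
Hunk 2: at line 1 remove [ruan,esmhs,zgaky] add [aeqrp,emdvj,jdqcy] -> 11 lines: sydkm yjfjn aeqrp emdvj jdqcy uvi yiyk twmk kuhdp kcbv bqx
Hunk 3: at line 4 remove [uvi] add [fzt,xok,lyrmb] -> 13 lines: sydkm yjfjn aeqrp emdvj jdqcy fzt xok lyrmb yiyk twmk kuhdp kcbv bqx
Hunk 4: at line 5 remove [xok] add [mjb,xyhf,efsvq] -> 15 lines: sydkm yjfjn aeqrp emdvj jdqcy fzt mjb xyhf efsvq lyrmb yiyk twmk kuhdp kcbv bqx
Final line count: 15

Answer: 15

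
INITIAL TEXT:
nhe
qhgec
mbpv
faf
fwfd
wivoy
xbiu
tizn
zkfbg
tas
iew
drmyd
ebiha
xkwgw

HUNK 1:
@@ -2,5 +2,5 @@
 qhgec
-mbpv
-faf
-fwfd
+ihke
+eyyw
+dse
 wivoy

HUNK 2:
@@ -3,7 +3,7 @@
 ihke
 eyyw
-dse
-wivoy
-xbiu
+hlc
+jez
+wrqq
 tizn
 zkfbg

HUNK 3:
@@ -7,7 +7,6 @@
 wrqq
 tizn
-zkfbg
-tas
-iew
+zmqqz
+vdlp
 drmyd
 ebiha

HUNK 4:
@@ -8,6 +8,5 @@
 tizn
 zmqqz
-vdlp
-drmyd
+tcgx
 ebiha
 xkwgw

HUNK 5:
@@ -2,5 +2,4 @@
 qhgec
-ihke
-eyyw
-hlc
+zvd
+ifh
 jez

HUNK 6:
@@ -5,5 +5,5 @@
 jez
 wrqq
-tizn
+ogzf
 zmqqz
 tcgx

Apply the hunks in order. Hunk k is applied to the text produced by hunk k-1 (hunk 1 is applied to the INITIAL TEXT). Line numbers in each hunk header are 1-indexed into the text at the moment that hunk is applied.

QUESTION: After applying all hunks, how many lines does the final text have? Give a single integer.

Hunk 1: at line 2 remove [mbpv,faf,fwfd] add [ihke,eyyw,dse] -> 14 lines: nhe qhgec ihke eyyw dse wivoy xbiu tizn zkfbg tas iew drmyd ebiha xkwgw
Hunk 2: at line 3 remove [dse,wivoy,xbiu] add [hlc,jez,wrqq] -> 14 lines: nhe qhgec ihke eyyw hlc jez wrqq tizn zkfbg tas iew drmyd ebiha xkwgw
Hunk 3: at line 7 remove [zkfbg,tas,iew] add [zmqqz,vdlp] -> 13 lines: nhe qhgec ihke eyyw hlc jez wrqq tizn zmqqz vdlp drmyd ebiha xkwgw
Hunk 4: at line 8 remove [vdlp,drmyd] add [tcgx] -> 12 lines: nhe qhgec ihke eyyw hlc jez wrqq tizn zmqqz tcgx ebiha xkwgw
Hunk 5: at line 2 remove [ihke,eyyw,hlc] add [zvd,ifh] -> 11 lines: nhe qhgec zvd ifh jez wrqq tizn zmqqz tcgx ebiha xkwgw
Hunk 6: at line 5 remove [tizn] add [ogzf] -> 11 lines: nhe qhgec zvd ifh jez wrqq ogzf zmqqz tcgx ebiha xkwgw
Final line count: 11

Answer: 11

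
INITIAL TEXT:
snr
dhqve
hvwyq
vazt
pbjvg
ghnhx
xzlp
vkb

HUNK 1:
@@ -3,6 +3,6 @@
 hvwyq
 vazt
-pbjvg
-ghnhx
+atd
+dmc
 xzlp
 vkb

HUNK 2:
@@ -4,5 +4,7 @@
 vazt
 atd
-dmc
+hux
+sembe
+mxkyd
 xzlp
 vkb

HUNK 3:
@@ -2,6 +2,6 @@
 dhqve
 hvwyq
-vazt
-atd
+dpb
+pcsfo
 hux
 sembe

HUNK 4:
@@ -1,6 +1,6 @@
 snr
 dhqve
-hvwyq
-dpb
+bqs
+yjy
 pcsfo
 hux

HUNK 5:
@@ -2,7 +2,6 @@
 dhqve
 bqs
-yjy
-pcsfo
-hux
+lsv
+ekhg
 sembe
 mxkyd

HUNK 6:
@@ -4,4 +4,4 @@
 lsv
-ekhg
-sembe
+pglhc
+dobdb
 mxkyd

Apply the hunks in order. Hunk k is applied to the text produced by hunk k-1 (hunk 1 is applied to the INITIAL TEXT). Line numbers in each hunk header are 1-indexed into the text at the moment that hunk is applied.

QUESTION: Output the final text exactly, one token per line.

Answer: snr
dhqve
bqs
lsv
pglhc
dobdb
mxkyd
xzlp
vkb

Derivation:
Hunk 1: at line 3 remove [pbjvg,ghnhx] add [atd,dmc] -> 8 lines: snr dhqve hvwyq vazt atd dmc xzlp vkb
Hunk 2: at line 4 remove [dmc] add [hux,sembe,mxkyd] -> 10 lines: snr dhqve hvwyq vazt atd hux sembe mxkyd xzlp vkb
Hunk 3: at line 2 remove [vazt,atd] add [dpb,pcsfo] -> 10 lines: snr dhqve hvwyq dpb pcsfo hux sembe mxkyd xzlp vkb
Hunk 4: at line 1 remove [hvwyq,dpb] add [bqs,yjy] -> 10 lines: snr dhqve bqs yjy pcsfo hux sembe mxkyd xzlp vkb
Hunk 5: at line 2 remove [yjy,pcsfo,hux] add [lsv,ekhg] -> 9 lines: snr dhqve bqs lsv ekhg sembe mxkyd xzlp vkb
Hunk 6: at line 4 remove [ekhg,sembe] add [pglhc,dobdb] -> 9 lines: snr dhqve bqs lsv pglhc dobdb mxkyd xzlp vkb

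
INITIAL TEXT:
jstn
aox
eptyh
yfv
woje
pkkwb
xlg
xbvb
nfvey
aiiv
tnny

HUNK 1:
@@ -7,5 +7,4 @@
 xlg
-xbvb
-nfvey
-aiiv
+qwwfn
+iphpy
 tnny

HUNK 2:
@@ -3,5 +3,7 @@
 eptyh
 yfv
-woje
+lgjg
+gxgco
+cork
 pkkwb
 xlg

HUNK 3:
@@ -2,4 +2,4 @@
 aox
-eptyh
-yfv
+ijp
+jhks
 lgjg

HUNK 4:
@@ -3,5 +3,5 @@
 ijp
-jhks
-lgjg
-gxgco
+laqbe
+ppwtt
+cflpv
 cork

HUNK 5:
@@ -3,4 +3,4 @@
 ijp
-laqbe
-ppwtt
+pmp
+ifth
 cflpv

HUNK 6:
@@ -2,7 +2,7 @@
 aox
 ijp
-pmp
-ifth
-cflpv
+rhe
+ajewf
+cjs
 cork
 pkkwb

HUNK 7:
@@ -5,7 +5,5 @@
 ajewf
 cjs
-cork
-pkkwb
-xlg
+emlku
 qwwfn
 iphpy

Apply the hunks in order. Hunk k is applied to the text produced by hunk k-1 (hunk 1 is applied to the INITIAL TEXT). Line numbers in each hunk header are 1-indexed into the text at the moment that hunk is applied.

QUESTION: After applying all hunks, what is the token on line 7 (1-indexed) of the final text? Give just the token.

Hunk 1: at line 7 remove [xbvb,nfvey,aiiv] add [qwwfn,iphpy] -> 10 lines: jstn aox eptyh yfv woje pkkwb xlg qwwfn iphpy tnny
Hunk 2: at line 3 remove [woje] add [lgjg,gxgco,cork] -> 12 lines: jstn aox eptyh yfv lgjg gxgco cork pkkwb xlg qwwfn iphpy tnny
Hunk 3: at line 2 remove [eptyh,yfv] add [ijp,jhks] -> 12 lines: jstn aox ijp jhks lgjg gxgco cork pkkwb xlg qwwfn iphpy tnny
Hunk 4: at line 3 remove [jhks,lgjg,gxgco] add [laqbe,ppwtt,cflpv] -> 12 lines: jstn aox ijp laqbe ppwtt cflpv cork pkkwb xlg qwwfn iphpy tnny
Hunk 5: at line 3 remove [laqbe,ppwtt] add [pmp,ifth] -> 12 lines: jstn aox ijp pmp ifth cflpv cork pkkwb xlg qwwfn iphpy tnny
Hunk 6: at line 2 remove [pmp,ifth,cflpv] add [rhe,ajewf,cjs] -> 12 lines: jstn aox ijp rhe ajewf cjs cork pkkwb xlg qwwfn iphpy tnny
Hunk 7: at line 5 remove [cork,pkkwb,xlg] add [emlku] -> 10 lines: jstn aox ijp rhe ajewf cjs emlku qwwfn iphpy tnny
Final line 7: emlku

Answer: emlku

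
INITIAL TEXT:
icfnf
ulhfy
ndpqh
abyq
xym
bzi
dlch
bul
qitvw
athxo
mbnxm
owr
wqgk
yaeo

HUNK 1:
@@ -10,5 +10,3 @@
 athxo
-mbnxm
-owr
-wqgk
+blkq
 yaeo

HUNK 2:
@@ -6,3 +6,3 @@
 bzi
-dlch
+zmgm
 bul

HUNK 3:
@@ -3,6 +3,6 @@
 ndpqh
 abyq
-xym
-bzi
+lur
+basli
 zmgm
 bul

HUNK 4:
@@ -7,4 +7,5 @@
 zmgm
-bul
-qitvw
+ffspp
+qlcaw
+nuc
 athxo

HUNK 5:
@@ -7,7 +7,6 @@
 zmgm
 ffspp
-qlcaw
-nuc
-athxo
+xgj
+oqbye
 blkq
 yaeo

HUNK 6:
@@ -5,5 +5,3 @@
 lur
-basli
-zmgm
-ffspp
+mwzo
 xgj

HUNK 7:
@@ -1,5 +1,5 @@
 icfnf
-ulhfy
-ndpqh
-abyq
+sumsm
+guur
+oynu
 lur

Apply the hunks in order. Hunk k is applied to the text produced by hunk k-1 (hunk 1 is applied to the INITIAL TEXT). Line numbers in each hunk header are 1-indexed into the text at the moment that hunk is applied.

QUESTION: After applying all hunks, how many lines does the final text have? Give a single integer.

Hunk 1: at line 10 remove [mbnxm,owr,wqgk] add [blkq] -> 12 lines: icfnf ulhfy ndpqh abyq xym bzi dlch bul qitvw athxo blkq yaeo
Hunk 2: at line 6 remove [dlch] add [zmgm] -> 12 lines: icfnf ulhfy ndpqh abyq xym bzi zmgm bul qitvw athxo blkq yaeo
Hunk 3: at line 3 remove [xym,bzi] add [lur,basli] -> 12 lines: icfnf ulhfy ndpqh abyq lur basli zmgm bul qitvw athxo blkq yaeo
Hunk 4: at line 7 remove [bul,qitvw] add [ffspp,qlcaw,nuc] -> 13 lines: icfnf ulhfy ndpqh abyq lur basli zmgm ffspp qlcaw nuc athxo blkq yaeo
Hunk 5: at line 7 remove [qlcaw,nuc,athxo] add [xgj,oqbye] -> 12 lines: icfnf ulhfy ndpqh abyq lur basli zmgm ffspp xgj oqbye blkq yaeo
Hunk 6: at line 5 remove [basli,zmgm,ffspp] add [mwzo] -> 10 lines: icfnf ulhfy ndpqh abyq lur mwzo xgj oqbye blkq yaeo
Hunk 7: at line 1 remove [ulhfy,ndpqh,abyq] add [sumsm,guur,oynu] -> 10 lines: icfnf sumsm guur oynu lur mwzo xgj oqbye blkq yaeo
Final line count: 10

Answer: 10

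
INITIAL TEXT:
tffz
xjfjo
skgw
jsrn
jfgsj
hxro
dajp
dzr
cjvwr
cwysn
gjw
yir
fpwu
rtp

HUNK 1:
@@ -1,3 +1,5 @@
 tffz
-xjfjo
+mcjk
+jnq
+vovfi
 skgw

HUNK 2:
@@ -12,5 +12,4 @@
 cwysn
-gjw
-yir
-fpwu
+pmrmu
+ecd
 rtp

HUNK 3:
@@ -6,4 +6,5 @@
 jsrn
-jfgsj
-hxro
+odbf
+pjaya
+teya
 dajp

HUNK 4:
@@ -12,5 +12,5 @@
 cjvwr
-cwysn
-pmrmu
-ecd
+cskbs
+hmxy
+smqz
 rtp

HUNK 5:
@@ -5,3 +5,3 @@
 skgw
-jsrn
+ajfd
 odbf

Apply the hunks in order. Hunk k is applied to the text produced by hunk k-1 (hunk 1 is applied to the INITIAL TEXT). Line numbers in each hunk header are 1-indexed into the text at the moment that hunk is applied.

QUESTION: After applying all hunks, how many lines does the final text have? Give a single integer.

Hunk 1: at line 1 remove [xjfjo] add [mcjk,jnq,vovfi] -> 16 lines: tffz mcjk jnq vovfi skgw jsrn jfgsj hxro dajp dzr cjvwr cwysn gjw yir fpwu rtp
Hunk 2: at line 12 remove [gjw,yir,fpwu] add [pmrmu,ecd] -> 15 lines: tffz mcjk jnq vovfi skgw jsrn jfgsj hxro dajp dzr cjvwr cwysn pmrmu ecd rtp
Hunk 3: at line 6 remove [jfgsj,hxro] add [odbf,pjaya,teya] -> 16 lines: tffz mcjk jnq vovfi skgw jsrn odbf pjaya teya dajp dzr cjvwr cwysn pmrmu ecd rtp
Hunk 4: at line 12 remove [cwysn,pmrmu,ecd] add [cskbs,hmxy,smqz] -> 16 lines: tffz mcjk jnq vovfi skgw jsrn odbf pjaya teya dajp dzr cjvwr cskbs hmxy smqz rtp
Hunk 5: at line 5 remove [jsrn] add [ajfd] -> 16 lines: tffz mcjk jnq vovfi skgw ajfd odbf pjaya teya dajp dzr cjvwr cskbs hmxy smqz rtp
Final line count: 16

Answer: 16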